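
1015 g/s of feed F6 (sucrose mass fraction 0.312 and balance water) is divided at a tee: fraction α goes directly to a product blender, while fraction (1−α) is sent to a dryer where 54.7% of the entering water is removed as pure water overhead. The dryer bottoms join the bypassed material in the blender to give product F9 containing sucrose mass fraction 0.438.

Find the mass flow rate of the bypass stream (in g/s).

239.1 g/s

All 1015×0.312 = 316.68 g/s of sucrose reaches F9, so F9 = 316.68/0.438 = 723.01 g/s and vapour = 291.99 g/s.
The evaporator receives (1−α)·1015 of feed at 0.688 water and removes 0.547 of that water:
0.547×0.688×(1−α)×1015 = 291.99
(1−α) = 291.99/381.98 = 0.7644;  α = 0.2356.
Bypass flow = 0.2356×1015 = 239.13 g/s.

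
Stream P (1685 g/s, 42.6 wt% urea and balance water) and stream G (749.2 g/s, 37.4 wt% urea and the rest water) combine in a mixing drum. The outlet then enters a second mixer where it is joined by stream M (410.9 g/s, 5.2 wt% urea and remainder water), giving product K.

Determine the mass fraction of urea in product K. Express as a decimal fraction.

0.3583

Overall, product flow = 2845.1 g/s.
urea in = 1685×0.426 + 749.2×0.374 + 410.9×0.052 = 1019.4 g/s.
urea fraction in K = 0.3583.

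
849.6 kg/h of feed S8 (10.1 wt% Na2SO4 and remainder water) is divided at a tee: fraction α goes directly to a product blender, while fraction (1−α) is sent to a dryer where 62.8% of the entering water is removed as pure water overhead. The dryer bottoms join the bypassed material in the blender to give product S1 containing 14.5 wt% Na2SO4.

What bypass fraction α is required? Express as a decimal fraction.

All 849.6×0.101 = 85.81 kg/h of Na2SO4 reaches S1, so S1 = 85.81/0.145 = 591.79 kg/h and vapour = 257.81 kg/h.
The evaporator receives (1−α)·849.6 of feed at 0.899 water and removes 0.628 of that water:
0.628×0.899×(1−α)×849.6 = 257.81
(1−α) = 257.81/479.66 = 0.5375;  α = 0.4625.

0.463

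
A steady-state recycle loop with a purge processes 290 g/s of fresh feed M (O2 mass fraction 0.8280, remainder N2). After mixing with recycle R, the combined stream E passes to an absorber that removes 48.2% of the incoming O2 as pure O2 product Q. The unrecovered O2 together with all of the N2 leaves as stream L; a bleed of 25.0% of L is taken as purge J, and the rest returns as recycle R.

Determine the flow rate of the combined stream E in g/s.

N2 enters only via M and leaves only via the purge: 290×0.172 = 0.250×(N2 in L), and the absorber passes all N2, so N2 in E = N2 in L = 199.52 g/s.
O2 in E: m_A = 290×0.828 + (1−0.250)·(1−0.482)·m_A, so m_A = 240.12/0.6115 = 392.67 g/s.
E = 392.67 + 199.52 = 592.19 g/s.

592.2 g/s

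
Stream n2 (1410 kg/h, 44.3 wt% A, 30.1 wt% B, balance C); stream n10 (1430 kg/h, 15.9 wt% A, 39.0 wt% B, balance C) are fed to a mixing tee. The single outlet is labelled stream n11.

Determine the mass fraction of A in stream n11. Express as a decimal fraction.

Total flow out = 1410 + 1430 = 2840 kg/h.
A in = 1410×0.443 + 1430×0.159 = 852 kg/h.
A mass fraction in n11 = 852/2840 = 0.300.

0.300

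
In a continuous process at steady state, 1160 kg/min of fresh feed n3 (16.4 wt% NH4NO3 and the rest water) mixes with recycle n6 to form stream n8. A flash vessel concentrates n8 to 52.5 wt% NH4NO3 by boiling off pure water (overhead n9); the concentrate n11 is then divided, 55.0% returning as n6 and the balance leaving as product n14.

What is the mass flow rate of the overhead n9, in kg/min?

797.6 kg/min

Overall NH4NO3 balance (none leaves overhead): NH4NO3 in fresh feed = NH4NO3 in product, i.e. 1160×0.164 = (1−0.550)·n11·0.525.
n11 = 190.24/(0.525×0.450) = 805.25 kg/min.
Recycle n6 = 0.550×805.25 = 442.89 kg/min.
Combined feed n8 = 1160 + 442.89 = 1602.9 kg/min.
Overhead n9 = n8 − n11 = 1602.9 − 805.25 = 797.64 kg/min.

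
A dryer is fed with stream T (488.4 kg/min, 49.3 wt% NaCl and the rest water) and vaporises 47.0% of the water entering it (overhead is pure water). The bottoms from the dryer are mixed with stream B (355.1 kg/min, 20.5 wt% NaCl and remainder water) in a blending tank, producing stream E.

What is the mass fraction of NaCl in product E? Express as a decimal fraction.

Vapour removed = 0.470×0.507×488.4 = 116.38 kg/min; concentrate = 372.02 kg/min.
NaCl reaching the mixer = 240.78 (from concentrate) + 355.1×0.205 = 313.58 kg/min.
Product flow = 372.02 + 355.1 = 727.12 kg/min; NaCl fraction = 0.431.

0.431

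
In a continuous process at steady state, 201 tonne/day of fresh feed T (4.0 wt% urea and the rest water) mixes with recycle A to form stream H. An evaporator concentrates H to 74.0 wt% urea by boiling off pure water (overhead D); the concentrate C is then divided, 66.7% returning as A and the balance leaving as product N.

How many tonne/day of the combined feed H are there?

Overall urea balance (none leaves overhead): urea in fresh feed = urea in product, i.e. 201×0.040 = (1−0.667)·C·0.740.
C = 8.04/(0.740×0.333) = 32.627 tonne/day.
Recycle A = 0.667×32.627 = 21.762 tonne/day.
Combined feed H = 201 + 21.762 = 222.76 tonne/day.

222.8 tonne/day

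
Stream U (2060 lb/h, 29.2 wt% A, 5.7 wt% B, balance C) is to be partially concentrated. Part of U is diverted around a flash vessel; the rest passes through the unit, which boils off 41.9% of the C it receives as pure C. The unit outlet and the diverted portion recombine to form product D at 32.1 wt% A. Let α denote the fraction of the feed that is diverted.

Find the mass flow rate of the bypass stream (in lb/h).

All 2060×0.292 = 601.52 lb/h of A reaches D, so D = 601.52/0.321 = 1873.9 lb/h and vapour = 186.11 lb/h.
The evaporator receives (1−α)·2060 of feed at 0.651 C and removes 0.419 of that C:
0.419×0.651×(1−α)×2060 = 186.11
(1−α) = 186.11/561.9 = 0.3312;  α = 0.6688.
Bypass flow = 0.6688×2060 = 1377.7 lb/h.

1378 lb/h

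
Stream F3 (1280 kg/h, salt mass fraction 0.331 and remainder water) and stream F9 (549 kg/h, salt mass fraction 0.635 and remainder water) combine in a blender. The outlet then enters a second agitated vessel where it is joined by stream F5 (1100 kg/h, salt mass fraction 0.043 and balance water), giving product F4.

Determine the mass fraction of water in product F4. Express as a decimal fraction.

Overall, product flow = 2929 kg/h.
water in = 1280×0.669 + 549×0.365 + 1100×0.957 = 2109.4 kg/h.
water fraction in F4 = 0.720.

0.720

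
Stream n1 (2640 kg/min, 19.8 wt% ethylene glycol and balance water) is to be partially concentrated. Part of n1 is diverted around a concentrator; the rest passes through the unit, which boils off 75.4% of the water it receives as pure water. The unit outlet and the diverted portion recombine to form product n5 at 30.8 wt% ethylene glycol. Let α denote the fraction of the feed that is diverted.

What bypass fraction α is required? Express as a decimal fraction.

All 2640×0.198 = 522.72 kg/min of ethylene glycol reaches n5, so n5 = 522.72/0.308 = 1697.1 kg/min and vapour = 942.86 kg/min.
The evaporator receives (1−α)·2640 of feed at 0.802 water and removes 0.754 of that water:
0.754×0.802×(1−α)×2640 = 942.86
(1−α) = 942.86/1596.4 = 0.5906;  α = 0.4094.

0.409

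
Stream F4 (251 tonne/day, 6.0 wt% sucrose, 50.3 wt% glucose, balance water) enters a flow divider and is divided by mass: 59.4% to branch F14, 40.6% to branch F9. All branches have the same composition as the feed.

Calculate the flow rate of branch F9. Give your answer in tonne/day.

101.9 tonne/day

Branch F9 flow = 0.406×251 = 101.91 tonne/day.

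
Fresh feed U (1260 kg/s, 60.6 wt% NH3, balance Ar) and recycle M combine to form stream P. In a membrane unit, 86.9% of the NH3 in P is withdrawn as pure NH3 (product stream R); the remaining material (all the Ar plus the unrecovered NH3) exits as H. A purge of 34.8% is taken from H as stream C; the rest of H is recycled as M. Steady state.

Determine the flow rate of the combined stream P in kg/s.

Ar enters only via U and leaves only via the purge: 1260×0.394 = 0.348×(Ar in H), and the membrane unit passes all Ar, so Ar in P = Ar in H = 1426.6 kg/s.
NH3 in P: m_A = 1260×0.606 + (1−0.348)·(1−0.869)·m_A, so m_A = 763.56/0.9146 = 834.87 kg/s.
P = 834.87 + 1426.6 = 2261.4 kg/s.

2261 kg/s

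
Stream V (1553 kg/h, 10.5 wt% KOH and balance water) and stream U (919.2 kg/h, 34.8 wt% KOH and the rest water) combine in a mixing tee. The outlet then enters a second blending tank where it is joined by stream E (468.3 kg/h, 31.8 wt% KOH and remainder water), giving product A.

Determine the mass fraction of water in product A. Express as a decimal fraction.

Overall, product flow = 2940.5 kg/h.
water in = 1553×0.895 + 919.2×0.652 + 468.3×0.682 = 2308.6 kg/h.
water fraction in A = 0.7851.

0.7851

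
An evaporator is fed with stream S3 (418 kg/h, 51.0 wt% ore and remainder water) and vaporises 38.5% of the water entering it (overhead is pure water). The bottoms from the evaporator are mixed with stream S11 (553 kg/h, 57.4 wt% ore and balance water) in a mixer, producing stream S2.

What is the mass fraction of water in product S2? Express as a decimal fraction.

0.405

Vapour removed = 0.385×0.490×418 = 78.856 kg/h; concentrate = 339.14 kg/h.
water reaching the mixer = 125.96 (from concentrate) + 553×0.426 = 361.54 kg/h.
Product flow = 339.14 + 553 = 892.14 kg/h; water fraction = 0.405.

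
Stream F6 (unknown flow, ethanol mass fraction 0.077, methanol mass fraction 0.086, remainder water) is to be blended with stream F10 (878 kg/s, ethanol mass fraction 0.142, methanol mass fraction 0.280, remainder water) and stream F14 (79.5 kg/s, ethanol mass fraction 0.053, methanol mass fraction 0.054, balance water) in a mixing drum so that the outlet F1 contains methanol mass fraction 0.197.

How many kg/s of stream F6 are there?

Let F6 be the unknown flow. Total out = 957.5 + F6.
methanol balance: 250.13 + 0.086·F6 = 0.197·(957.5 + F6)
(0.086 − 0.197)·F6 = 0.197×957.5 − 250.13 = -61.506
F6 = -61.506 / -0.111 = 554.1 kg/s

554.1 kg/s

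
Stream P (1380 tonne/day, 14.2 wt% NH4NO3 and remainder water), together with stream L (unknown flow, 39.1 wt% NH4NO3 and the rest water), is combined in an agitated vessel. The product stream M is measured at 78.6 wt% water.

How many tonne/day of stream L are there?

Let L be the unknown flow. Total out = 1380 + L.
water balance: 1184 + 0.609·L = 0.786·(1380 + L)
(0.609 − 0.786)·L = 0.786×1380 − 1184 = -99.36
L = -99.36 / -0.177 = 561.36 tonne/day

561.4 tonne/day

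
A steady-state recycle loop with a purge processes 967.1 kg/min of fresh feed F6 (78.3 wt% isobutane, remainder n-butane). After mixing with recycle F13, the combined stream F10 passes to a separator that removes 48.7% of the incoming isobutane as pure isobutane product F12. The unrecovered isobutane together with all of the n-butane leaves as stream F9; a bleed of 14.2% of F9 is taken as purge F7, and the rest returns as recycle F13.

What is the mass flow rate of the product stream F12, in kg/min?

658.7 kg/min

isobutane in F10: m_A = 967.1×0.783 + (1−0.142)·(1−0.487)·m_A, so m_A = 757.24/0.5598 = 1352.6 kg/min.
Product F12 = 0.487×1352.6 = 658.71 kg/min.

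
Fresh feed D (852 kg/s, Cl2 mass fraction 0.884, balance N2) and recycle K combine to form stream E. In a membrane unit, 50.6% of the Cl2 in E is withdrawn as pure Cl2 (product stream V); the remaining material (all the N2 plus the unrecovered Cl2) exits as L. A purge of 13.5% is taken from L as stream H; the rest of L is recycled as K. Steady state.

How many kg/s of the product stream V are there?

665.5 kg/s

Cl2 in E: m_A = 852×0.884 + (1−0.135)·(1−0.506)·m_A, so m_A = 753.17/0.5727 = 1315.1 kg/s.
Product V = 0.506×1315.1 = 665.46 kg/s.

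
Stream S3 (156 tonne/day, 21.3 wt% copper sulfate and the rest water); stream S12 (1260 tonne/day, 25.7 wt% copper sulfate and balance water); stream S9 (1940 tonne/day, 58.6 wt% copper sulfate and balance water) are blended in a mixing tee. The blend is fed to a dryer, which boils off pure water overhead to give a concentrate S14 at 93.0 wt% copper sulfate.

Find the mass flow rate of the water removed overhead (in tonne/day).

1750 tonne/day

copper sulfate entering = 156×0.213 + 1260×0.257 + 1940×0.586 = 1493.9 tonne/day.
All copper sulfate reports to S14, so S14 = 1493.9/0.930 = 1606.3 tonne/day.
Total feed = 3356 tonne/day; overhead = 3356 − 1606.3 = 1749.7 tonne/day.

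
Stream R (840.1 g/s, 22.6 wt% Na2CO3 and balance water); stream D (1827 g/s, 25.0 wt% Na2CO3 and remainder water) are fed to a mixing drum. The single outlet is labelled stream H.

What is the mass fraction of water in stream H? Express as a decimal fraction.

0.758

Total flow out = 840.1 + 1827 = 2667.1 g/s.
water in = 840.1×0.774 + 1827×0.750 = 2020.5 g/s.
water mass fraction in H = 2020.5/2667.1 = 0.758.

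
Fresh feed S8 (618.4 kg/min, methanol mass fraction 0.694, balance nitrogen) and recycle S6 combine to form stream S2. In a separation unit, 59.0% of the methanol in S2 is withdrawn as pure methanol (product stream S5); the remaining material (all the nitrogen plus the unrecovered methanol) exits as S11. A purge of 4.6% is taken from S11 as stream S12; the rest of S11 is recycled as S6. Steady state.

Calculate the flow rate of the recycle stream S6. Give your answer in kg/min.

4200 kg/min

nitrogen enters only via S8 and leaves only via the purge: 618.4×0.306 = 0.046×(nitrogen in S11), and the separation unit passes all nitrogen, so nitrogen in S2 = nitrogen in S11 = 4113.7 kg/min.
methanol in S2: m_A = 618.4×0.694 + (1−0.046)·(1−0.590)·m_A, so m_A = 429.17/0.6089 = 704.87 kg/min.
S11 = (1−0.590)×704.87 + 4113.7 = 4402.7 kg/min.
Recycle S6 = (1−0.046)×4402.7 = 4200.2 kg/min.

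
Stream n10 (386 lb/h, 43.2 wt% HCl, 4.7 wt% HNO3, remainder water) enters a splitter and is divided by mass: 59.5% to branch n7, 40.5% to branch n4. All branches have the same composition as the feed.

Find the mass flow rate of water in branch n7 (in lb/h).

Branch n7 total = 0.595×386 = 229.67 lb/h.
water in n7 = 0.521×229.67 = 119.66 lb/h.

119.7 lb/h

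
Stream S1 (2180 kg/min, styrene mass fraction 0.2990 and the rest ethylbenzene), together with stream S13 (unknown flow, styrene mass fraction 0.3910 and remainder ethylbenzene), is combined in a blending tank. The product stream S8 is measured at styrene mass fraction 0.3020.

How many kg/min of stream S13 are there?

Let S13 be the unknown flow. Total out = 2180 + S13.
styrene balance: 651.82 + 0.391·S13 = 0.302·(2180 + S13)
(0.391 − 0.302)·S13 = 0.302×2180 − 651.82 = 6.54
S13 = 6.54 / 0.089 = 73.483 kg/min

73.48 kg/min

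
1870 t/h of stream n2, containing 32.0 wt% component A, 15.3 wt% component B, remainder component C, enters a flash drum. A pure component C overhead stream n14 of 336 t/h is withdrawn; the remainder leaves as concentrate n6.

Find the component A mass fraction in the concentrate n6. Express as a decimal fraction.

component A is not removed: 1870×0.320 = 598.4 t/h of component A enters n6.
Concentrate = 1870 − 336 = 1534 t/h.
Mass fraction = 598.4/1534 = 0.390.

0.390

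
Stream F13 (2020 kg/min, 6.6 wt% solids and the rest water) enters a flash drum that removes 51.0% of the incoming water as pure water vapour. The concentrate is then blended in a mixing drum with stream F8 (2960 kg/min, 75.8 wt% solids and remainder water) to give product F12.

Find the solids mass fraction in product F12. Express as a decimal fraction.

Vapour removed = 0.510×0.934×2020 = 962.21 kg/min; concentrate = 1057.8 kg/min.
solids reaching the mixer = 133.32 (from concentrate) + 2960×0.758 = 2377 kg/min.
Product flow = 1057.8 + 2960 = 4017.8 kg/min; solids fraction = 0.592.

0.592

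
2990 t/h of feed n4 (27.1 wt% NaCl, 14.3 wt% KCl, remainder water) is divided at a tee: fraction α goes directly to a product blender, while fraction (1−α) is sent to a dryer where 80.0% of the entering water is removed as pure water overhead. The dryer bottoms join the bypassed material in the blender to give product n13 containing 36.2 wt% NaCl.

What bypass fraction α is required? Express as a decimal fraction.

All 2990×0.271 = 810.29 t/h of NaCl reaches n13, so n13 = 810.29/0.362 = 2238.4 t/h and vapour = 751.63 t/h.
The evaporator receives (1−α)·2990 of feed at 0.586 water and removes 0.800 of that water:
0.800×0.586×(1−α)×2990 = 751.63
(1−α) = 751.63/1401.7 = 0.5362;  α = 0.4638.

0.464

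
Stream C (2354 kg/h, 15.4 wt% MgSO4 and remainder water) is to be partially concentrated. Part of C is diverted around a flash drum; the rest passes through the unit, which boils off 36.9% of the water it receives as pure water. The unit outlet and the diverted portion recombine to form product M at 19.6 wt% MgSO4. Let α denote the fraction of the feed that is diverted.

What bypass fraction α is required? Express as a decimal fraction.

All 2354×0.154 = 362.52 kg/h of MgSO4 reaches M, so M = 362.52/0.196 = 1849.6 kg/h and vapour = 504.43 kg/h.
The evaporator receives (1−α)·2354 of feed at 0.846 water and removes 0.369 of that water:
0.369×0.846×(1−α)×2354 = 504.43
(1−α) = 504.43/734.86 = 0.6864;  α = 0.3136.

0.314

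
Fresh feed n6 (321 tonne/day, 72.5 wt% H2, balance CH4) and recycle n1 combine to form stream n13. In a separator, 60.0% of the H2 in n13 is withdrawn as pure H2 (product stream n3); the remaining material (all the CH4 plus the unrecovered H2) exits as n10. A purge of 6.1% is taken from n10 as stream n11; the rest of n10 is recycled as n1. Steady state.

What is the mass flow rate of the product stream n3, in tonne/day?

H2 in n13: m_A = 321×0.725 + (1−0.061)·(1−0.600)·m_A, so m_A = 232.72/0.6244 = 372.72 tonne/day.
Product n3 = 0.600×372.72 = 223.63 tonne/day.

223.6 tonne/day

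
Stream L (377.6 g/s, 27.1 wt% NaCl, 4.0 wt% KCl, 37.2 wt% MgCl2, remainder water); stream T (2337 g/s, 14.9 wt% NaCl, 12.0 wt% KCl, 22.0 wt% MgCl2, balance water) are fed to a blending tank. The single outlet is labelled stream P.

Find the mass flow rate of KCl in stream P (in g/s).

KCl out = KCl in = 377.6×0.040 + 2337×0.120 = 295.54 g/s.

295.5 g/s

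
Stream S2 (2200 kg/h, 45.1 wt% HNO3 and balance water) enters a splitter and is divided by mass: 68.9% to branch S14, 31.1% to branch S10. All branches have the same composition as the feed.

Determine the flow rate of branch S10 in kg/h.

684.2 kg/h

Branch S10 flow = 0.311×2200 = 684.2 kg/h.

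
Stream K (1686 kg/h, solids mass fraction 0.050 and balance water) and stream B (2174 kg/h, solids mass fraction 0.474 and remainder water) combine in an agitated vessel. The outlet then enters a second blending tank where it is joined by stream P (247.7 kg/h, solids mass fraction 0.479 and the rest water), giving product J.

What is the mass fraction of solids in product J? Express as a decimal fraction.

Overall, product flow = 4107.7 kg/h.
solids in = 1686×0.050 + 2174×0.474 + 247.7×0.479 = 1233.4 kg/h.
solids fraction in J = 0.300.

0.300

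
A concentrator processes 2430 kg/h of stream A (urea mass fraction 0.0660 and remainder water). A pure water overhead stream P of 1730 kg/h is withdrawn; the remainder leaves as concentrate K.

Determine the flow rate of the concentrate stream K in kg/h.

Concentrate = 2430 − 1730 = 700 kg/h.

700 kg/h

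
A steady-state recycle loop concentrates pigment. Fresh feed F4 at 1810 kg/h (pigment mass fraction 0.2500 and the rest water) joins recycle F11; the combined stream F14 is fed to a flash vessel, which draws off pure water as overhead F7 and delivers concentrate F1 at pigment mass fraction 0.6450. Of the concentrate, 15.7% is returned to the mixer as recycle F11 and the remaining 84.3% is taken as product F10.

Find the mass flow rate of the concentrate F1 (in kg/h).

832.2 kg/h

Overall pigment balance (none leaves overhead): pigment in fresh feed = pigment in product, i.e. 1810×0.250 = (1−0.157)·F1·0.645.
F1 = 452.5/(0.645×0.843) = 832.21 kg/h.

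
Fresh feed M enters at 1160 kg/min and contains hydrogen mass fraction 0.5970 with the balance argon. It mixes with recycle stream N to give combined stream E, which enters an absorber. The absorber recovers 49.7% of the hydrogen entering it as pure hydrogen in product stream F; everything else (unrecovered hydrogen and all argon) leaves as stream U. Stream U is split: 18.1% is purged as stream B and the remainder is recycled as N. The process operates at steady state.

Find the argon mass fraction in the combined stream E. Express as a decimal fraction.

0.6868

argon enters only via M and leaves only via the purge: 1160×0.403 = 0.181×(argon in U), and the absorber passes all argon, so argon in E = argon in U = 2582.8 kg/min.
hydrogen in E: m_A = 1160×0.597 + (1−0.181)·(1−0.497)·m_A, so m_A = 692.52/0.5880 = 1177.7 kg/min.
E = 1177.7 + 2582.8 = 3760.4 kg/min.
argon fraction in E = 2582.8/3760.4 = 0.6868.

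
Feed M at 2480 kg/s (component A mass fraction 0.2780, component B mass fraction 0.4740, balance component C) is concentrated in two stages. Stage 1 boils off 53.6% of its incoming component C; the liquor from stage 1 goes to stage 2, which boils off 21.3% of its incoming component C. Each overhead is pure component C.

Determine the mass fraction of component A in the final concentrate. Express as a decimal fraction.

0.3299

component C in feed = 2480×0.248 = 615.04 kg/s.
After stage 1: component C left = (1−0.536)×615.04 = 285.38; stream total = 2150.3 kg/s.
After stage 2: component C left = (1−0.213)×285.38 = 224.59; final concentrate = 2089.6 kg/s.
component A fraction = 689.44/2089.6 = 0.3299.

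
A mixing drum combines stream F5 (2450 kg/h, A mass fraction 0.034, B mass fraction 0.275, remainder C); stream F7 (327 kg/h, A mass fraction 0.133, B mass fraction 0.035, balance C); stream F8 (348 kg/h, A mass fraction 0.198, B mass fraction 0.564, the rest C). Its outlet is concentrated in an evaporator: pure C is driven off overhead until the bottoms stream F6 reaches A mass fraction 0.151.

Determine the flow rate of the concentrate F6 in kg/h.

A entering = 2450×0.034 + 327×0.133 + 348×0.198 = 195.69 kg/h.
All A reports to F6, so F6 = 195.69/0.151 = 1296 kg/h.

1296 kg/h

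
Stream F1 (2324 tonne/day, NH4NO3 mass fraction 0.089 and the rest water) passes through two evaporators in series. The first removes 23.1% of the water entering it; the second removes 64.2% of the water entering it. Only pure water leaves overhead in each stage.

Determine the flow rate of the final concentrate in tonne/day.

789.7 tonne/day

water in feed = 2324×0.911 = 2117.2 tonne/day.
After stage 1: water left = (1−0.231)×2117.2 = 1628.1; stream total = 1834.9 tonne/day.
After stage 2: water left = (1−0.642)×1628.1 = 582.86; final concentrate = 789.7 tonne/day.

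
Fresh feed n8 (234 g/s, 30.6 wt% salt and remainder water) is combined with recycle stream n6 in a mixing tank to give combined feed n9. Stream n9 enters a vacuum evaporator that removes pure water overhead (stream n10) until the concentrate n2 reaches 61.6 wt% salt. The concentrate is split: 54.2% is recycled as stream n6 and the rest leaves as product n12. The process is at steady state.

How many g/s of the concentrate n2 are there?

253.8 g/s

Overall salt balance (none leaves overhead): salt in fresh feed = salt in product, i.e. 234×0.306 = (1−0.542)·n2·0.616.
n2 = 71.604/(0.616×0.458) = 253.8 g/s.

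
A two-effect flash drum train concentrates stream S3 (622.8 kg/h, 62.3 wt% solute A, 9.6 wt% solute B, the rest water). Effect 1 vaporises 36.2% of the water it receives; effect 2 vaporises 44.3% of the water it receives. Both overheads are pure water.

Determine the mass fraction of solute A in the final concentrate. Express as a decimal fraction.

water in feed = 622.8×0.281 = 175.01 kg/h.
After stage 1: water left = (1−0.362)×175.01 = 111.65; stream total = 559.45 kg/h.
After stage 2: water left = (1−0.443)×111.65 = 62.191; final concentrate = 509.98 kg/h.
solute A fraction = 388/509.98 = 0.7608.

0.7608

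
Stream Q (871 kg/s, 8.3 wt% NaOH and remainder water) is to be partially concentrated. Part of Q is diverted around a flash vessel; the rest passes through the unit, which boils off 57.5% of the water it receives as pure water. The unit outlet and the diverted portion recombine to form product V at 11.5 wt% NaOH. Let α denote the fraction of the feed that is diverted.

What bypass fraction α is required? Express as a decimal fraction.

0.472

All 871×0.083 = 72.293 kg/s of NaOH reaches V, so V = 72.293/0.115 = 628.63 kg/s and vapour = 242.37 kg/s.
The evaporator receives (1−α)·871 of feed at 0.917 water and removes 0.575 of that water:
0.575×0.917×(1−α)×871 = 242.37
(1−α) = 242.37/459.26 = 0.5277;  α = 0.4723.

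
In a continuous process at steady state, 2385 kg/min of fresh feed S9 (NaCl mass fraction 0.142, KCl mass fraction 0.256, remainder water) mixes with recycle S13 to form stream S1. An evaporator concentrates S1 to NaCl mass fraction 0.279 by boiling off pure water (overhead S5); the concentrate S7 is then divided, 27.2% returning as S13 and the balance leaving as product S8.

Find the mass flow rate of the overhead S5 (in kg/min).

1171 kg/min

Overall NaCl balance (none leaves overhead): NaCl in fresh feed = NaCl in product, i.e. 2385×0.142 = (1−0.272)·S7·0.279.
S7 = 338.67/(0.279×0.728) = 1667.4 kg/min.
Recycle S13 = 0.272×1667.4 = 453.53 kg/min.
Combined feed S1 = 2385 + 453.53 = 2838.5 kg/min.
Overhead S5 = S1 − S7 = 2838.5 − 1667.4 = 1171.1 kg/min.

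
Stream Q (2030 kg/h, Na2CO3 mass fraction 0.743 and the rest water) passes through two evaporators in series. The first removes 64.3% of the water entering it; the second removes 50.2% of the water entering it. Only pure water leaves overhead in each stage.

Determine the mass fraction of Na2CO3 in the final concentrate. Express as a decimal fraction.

0.942

water in feed = 2030×0.257 = 521.71 kg/h.
After stage 1: water left = (1−0.643)×521.71 = 186.25; stream total = 1694.5 kg/h.
After stage 2: water left = (1−0.502)×186.25 = 92.753; final concentrate = 1601 kg/h.
Na2CO3 fraction = 1508.3/1601 = 0.942.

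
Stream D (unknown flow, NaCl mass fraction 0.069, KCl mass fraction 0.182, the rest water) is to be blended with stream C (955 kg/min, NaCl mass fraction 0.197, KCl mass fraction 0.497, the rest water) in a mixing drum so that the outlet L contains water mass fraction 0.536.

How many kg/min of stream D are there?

1031 kg/min

Let D be the unknown flow. Total out = 955 + D.
water balance: 292.23 + 0.749·D = 0.536·(955 + D)
(0.749 − 0.536)·D = 0.536×955 − 292.23 = 219.65
D = 219.65 / 0.213 = 1031.2 kg/min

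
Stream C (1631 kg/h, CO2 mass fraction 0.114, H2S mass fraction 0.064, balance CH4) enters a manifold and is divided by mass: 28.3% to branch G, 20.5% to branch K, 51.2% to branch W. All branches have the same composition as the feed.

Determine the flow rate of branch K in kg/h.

Branch K flow = 0.205×1631 = 334.35 kg/h.

334.4 kg/h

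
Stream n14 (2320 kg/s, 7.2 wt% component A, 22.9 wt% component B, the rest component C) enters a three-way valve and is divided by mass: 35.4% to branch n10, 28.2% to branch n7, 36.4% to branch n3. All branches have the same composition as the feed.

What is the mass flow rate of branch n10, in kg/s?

Branch n10 flow = 0.354×2320 = 821.28 kg/s.

821.3 kg/s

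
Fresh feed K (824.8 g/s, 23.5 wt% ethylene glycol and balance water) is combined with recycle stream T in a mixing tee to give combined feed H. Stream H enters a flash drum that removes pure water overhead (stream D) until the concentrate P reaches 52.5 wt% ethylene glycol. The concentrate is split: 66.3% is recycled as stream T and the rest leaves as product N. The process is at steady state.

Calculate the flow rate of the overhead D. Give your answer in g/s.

Overall ethylene glycol balance (none leaves overhead): ethylene glycol in fresh feed = ethylene glycol in product, i.e. 824.8×0.235 = (1−0.663)·P·0.525.
P = 193.83/(0.525×0.337) = 1095.5 g/s.
Recycle T = 0.663×1095.5 = 726.34 g/s.
Combined feed H = 824.8 + 726.34 = 1551.1 g/s.
Overhead D = H − P = 1551.1 − 1095.5 = 455.6 g/s.

455.6 g/s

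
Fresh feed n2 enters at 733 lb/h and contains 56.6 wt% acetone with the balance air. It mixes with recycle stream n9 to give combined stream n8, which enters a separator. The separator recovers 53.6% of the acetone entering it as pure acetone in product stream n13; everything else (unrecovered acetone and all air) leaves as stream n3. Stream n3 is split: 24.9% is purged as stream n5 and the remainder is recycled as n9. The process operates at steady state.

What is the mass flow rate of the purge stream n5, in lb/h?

air enters only via n2 and leaves only via the purge: 733×0.434 = 0.249×(air in n3), and the separator passes all air, so air in n8 = air in n3 = 1277.6 lb/h.
acetone in n8: m_A = 733×0.566 + (1−0.249)·(1−0.536)·m_A, so m_A = 414.88/0.6515 = 636.77 lb/h.
n3 = (1−0.536)×636.77 + 1277.6 = 1573.1 lb/h.
Purge n5 = 0.249×1573.1 = 391.69 lb/h.

391.7 lb/h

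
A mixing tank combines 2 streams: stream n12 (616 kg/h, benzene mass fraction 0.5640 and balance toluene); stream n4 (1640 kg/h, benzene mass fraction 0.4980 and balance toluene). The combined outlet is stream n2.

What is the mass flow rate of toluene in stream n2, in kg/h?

1092 kg/h

toluene out = toluene in = 616×0.436 + 1640×0.502 = 1091.9 kg/h.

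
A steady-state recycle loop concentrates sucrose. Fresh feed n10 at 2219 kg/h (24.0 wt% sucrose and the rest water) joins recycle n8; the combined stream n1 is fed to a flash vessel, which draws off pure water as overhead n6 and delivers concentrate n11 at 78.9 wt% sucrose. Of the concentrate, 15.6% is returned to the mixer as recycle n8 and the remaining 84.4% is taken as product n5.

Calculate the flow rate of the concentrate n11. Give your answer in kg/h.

799.7 kg/h

Overall sucrose balance (none leaves overhead): sucrose in fresh feed = sucrose in product, i.e. 2219×0.240 = (1−0.156)·n11·0.789.
n11 = 532.56/(0.789×0.844) = 799.74 kg/h.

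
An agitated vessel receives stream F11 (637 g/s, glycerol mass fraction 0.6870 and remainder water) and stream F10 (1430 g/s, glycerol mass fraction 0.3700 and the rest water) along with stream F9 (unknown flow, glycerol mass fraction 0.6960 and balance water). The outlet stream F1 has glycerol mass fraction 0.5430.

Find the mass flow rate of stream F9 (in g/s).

Let F9 be the unknown flow. Total out = 2067 + F9.
glycerol balance: 966.72 + 0.696·F9 = 0.543·(2067 + F9)
(0.696 − 0.543)·F9 = 0.543×2067 − 966.72 = 155.66
F9 = 155.66 / 0.153 = 1017.4 g/s

1017 g/s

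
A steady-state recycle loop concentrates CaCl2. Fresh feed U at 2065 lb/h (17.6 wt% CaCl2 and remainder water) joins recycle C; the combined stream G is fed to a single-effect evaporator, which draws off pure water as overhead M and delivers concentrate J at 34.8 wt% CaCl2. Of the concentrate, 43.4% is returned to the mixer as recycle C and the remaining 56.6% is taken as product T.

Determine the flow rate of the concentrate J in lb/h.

Overall CaCl2 balance (none leaves overhead): CaCl2 in fresh feed = CaCl2 in product, i.e. 2065×0.176 = (1−0.434)·J·0.348.
J = 363.44/(0.348×0.566) = 1845.2 lb/h.

1845 lb/h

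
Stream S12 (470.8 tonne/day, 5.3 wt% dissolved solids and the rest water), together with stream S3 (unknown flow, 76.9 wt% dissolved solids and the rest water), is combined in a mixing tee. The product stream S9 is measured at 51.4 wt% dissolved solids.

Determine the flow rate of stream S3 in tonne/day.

Let S3 be the unknown flow. Total out = 470.8 + S3.
dissolved solids balance: 24.952 + 0.769·S3 = 0.514·(470.8 + S3)
(0.769 − 0.514)·S3 = 0.514×470.8 − 24.952 = 217.04
S3 = 217.04 / 0.255 = 851.13 tonne/day

851.1 tonne/day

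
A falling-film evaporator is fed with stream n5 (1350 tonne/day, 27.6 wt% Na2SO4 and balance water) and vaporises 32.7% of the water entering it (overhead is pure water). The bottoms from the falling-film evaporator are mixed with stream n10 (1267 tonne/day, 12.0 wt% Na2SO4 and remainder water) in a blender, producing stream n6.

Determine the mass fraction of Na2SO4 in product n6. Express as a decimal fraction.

Vapour removed = 0.327×0.724×1350 = 319.61 tonne/day; concentrate = 1030.4 tonne/day.
Na2SO4 reaching the mixer = 372.6 (from concentrate) + 1267×0.120 = 524.64 tonne/day.
Product flow = 1030.4 + 1267 = 2297.4 tonne/day; Na2SO4 fraction = 0.228.

0.228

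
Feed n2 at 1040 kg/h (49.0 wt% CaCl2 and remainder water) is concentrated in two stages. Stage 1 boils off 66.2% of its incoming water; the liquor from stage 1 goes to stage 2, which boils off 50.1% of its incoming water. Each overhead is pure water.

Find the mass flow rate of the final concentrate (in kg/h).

599.1 kg/h

water in feed = 1040×0.510 = 530.4 kg/h.
After stage 1: water left = (1−0.662)×530.4 = 179.28; stream total = 688.88 kg/h.
After stage 2: water left = (1−0.501)×179.28 = 89.458; final concentrate = 599.06 kg/h.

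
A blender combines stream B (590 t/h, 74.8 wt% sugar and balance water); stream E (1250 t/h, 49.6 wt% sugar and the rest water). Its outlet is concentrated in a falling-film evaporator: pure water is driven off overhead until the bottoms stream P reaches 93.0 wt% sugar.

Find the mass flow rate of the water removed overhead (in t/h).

698.8 t/h

sugar entering = 590×0.748 + 1250×0.496 = 1061.3 t/h.
All sugar reports to P, so P = 1061.3/0.930 = 1141.2 t/h.
Total feed = 1840 t/h; overhead = 1840 − 1141.2 = 698.8 t/h.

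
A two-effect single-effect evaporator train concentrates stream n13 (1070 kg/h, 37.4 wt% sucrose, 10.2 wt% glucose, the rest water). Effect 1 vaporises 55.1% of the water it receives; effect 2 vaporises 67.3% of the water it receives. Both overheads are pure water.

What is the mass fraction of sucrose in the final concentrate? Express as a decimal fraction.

0.676

water in feed = 1070×0.524 = 560.68 kg/h.
After stage 1: water left = (1−0.551)×560.68 = 251.75; stream total = 761.07 kg/h.
After stage 2: water left = (1−0.673)×251.75 = 82.321; final concentrate = 591.64 kg/h.
sucrose fraction = 400.18/591.64 = 0.676.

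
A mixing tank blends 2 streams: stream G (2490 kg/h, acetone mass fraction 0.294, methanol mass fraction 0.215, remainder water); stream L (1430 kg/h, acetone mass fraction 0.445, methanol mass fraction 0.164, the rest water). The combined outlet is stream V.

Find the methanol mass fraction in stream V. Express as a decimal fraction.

Total flow out = 2490 + 1430 = 3920 kg/h.
methanol in = 2490×0.215 + 1430×0.164 = 769.87 kg/h.
methanol mass fraction in V = 769.87/3920 = 0.196.

0.196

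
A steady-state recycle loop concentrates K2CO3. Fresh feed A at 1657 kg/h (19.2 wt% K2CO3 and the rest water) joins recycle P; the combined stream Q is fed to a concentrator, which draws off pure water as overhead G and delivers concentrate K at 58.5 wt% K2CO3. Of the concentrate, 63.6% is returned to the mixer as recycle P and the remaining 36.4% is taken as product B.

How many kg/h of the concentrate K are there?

Overall K2CO3 balance (none leaves overhead): K2CO3 in fresh feed = K2CO3 in product, i.e. 1657×0.192 = (1−0.636)·K·0.585.
K = 318.14/(0.585×0.364) = 1494.1 kg/h.

1494 kg/h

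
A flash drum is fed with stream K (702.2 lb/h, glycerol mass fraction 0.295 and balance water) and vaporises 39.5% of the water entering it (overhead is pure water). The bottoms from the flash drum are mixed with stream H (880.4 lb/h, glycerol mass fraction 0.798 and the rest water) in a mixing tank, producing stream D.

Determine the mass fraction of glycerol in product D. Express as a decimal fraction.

Vapour removed = 0.395×0.705×702.2 = 195.55 lb/h; concentrate = 506.65 lb/h.
glycerol reaching the mixer = 207.15 (from concentrate) + 880.4×0.798 = 909.71 lb/h.
Product flow = 506.65 + 880.4 = 1387.1 lb/h; glycerol fraction = 0.656.

0.656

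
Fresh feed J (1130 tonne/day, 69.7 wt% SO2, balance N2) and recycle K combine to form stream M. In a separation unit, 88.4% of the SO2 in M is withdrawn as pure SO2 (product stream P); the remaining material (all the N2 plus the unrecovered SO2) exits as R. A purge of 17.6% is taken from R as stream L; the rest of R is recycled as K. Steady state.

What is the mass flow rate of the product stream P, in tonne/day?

SO2 in M: m_A = 1130×0.697 + (1−0.176)·(1−0.884)·m_A, so m_A = 787.61/0.9044 = 870.85 tonne/day.
Product P = 0.884×870.85 = 769.83 tonne/day.

769.8 tonne/day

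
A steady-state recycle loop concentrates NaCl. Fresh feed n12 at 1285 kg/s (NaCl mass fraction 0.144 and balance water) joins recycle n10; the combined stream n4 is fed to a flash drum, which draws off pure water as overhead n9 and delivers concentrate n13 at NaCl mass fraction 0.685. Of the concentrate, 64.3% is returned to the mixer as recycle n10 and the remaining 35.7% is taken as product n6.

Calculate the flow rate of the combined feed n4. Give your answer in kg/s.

Overall NaCl balance (none leaves overhead): NaCl in fresh feed = NaCl in product, i.e. 1285×0.144 = (1−0.643)·n13·0.685.
n13 = 185.04/(0.685×0.357) = 756.67 kg/s.
Recycle n10 = 0.643×756.67 = 486.54 kg/s.
Combined feed n4 = 1285 + 486.54 = 1771.5 kg/s.

1772 kg/s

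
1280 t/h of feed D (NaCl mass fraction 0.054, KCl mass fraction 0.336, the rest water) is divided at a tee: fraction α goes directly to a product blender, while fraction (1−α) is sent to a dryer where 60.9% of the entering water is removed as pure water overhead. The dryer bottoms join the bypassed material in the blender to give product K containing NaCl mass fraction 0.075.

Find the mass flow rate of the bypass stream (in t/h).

315.2 t/h

All 1280×0.054 = 69.12 t/h of NaCl reaches K, so K = 69.12/0.075 = 921.6 t/h and vapour = 358.4 t/h.
The evaporator receives (1−α)·1280 of feed at 0.610 water and removes 0.609 of that water:
0.609×0.610×(1−α)×1280 = 358.4
(1−α) = 358.4/475.51 = 0.7537;  α = 0.2463.
Bypass flow = 0.2463×1280 = 315.24 t/h.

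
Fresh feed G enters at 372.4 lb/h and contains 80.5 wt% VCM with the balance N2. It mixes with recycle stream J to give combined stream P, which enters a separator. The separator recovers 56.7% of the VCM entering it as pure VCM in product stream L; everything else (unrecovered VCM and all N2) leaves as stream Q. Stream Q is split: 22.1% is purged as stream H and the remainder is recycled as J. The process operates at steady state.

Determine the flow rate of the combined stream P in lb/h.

781 lb/h

N2 enters only via G and leaves only via the purge: 372.4×0.195 = 0.221×(N2 in Q), and the separator passes all N2, so N2 in P = N2 in Q = 328.59 lb/h.
VCM in P: m_A = 372.4×0.805 + (1−0.221)·(1−0.567)·m_A, so m_A = 299.78/0.6627 = 452.37 lb/h.
P = 452.37 + 328.59 = 780.96 lb/h.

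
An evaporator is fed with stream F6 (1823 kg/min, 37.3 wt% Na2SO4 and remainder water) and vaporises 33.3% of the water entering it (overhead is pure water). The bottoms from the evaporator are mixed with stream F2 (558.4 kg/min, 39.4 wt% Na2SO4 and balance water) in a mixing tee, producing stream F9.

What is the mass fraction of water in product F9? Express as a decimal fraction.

0.550

Vapour removed = 0.333×0.627×1823 = 380.63 kg/min; concentrate = 1442.4 kg/min.
water reaching the mixer = 762.4 (from concentrate) + 558.4×0.606 = 1100.8 kg/min.
Product flow = 1442.4 + 558.4 = 2000.8 kg/min; water fraction = 0.550.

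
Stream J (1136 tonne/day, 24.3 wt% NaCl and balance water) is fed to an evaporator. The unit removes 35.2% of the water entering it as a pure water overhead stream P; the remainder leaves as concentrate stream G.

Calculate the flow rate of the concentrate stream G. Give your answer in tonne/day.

833.3 tonne/day

water entering = 1136×0.757 = 859.95 tonne/day; overhead removed = 0.352×859.95 = 302.7 tonne/day.
Concentrate = 1136 − 302.7 = 833.3 tonne/day.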